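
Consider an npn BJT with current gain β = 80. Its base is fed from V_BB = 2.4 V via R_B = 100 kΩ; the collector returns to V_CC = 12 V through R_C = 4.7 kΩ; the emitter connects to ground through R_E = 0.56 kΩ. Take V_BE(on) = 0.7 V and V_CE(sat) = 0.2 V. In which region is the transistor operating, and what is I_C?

Assume active. Base-emitter loop: I_B = (V_BB − V_BE)/(R_B + (β+1)R_E) = (2.4 − 0.7)/(100 + 81×0.56) = 0.0117 mA.
I_C = β·I_B = 80×0.0117 = 0.936 mA.
V_CE = V_CC − I_C·R_C − I_E·R_E = 12 − 0.936×4.7 − 0.947×0.56 = 7.07 V > V_CE(sat), so the active-region assumption holds.

active; I_C ≈ 0.94 mA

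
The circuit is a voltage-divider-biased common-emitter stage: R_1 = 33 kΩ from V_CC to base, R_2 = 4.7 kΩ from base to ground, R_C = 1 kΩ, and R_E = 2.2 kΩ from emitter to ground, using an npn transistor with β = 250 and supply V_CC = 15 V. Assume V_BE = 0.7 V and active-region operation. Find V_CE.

V_CE ≈ 13 V

Thevenize the base divider: V_Th = V_CC·R_2/(R_1+R_2) = 15×4.7/37.7 = 1.87 V, R_Th = R_1‖R_2 = 4.11 kΩ.
Base-emitter loop: V_Th = I_B·R_Th + V_BE + (β+1)I_B·R_E, so I_B = (1.87 − 0.7) / (4.11 + 251×2.2) = 0.0021 mA.
I_C = β·I_B = 250×0.0021 = 0.526 mA, and I_E = (β+1)I_B = 0.528 mA.
V_CE = V_CC − I_C·R_C − I_E·R_E = 15 − 0.526×1 − 0.528×2.2 = 13.3 V.
V_CE = 13.3 V > 0.2 V confirms active-region operation.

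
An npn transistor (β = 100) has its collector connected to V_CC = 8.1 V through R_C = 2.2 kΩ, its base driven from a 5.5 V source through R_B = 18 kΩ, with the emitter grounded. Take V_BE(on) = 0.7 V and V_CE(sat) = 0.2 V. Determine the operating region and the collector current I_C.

Assume active: I_B = (5.5 − 0.7)/18 = 0.267 mA, giving I_C = β·I_B = 26.7 mA.
But then V_CE = 8.1 − 26.7×2.2 = -50.6 V < V_CE(sat) = 0.2 V — impossible in the active region.
So the transistor is saturated. With V_CE = 0.2 V, I_C = (V_CC − 0.2)/R_C = 7.9/2.2 = 3.59 mA.
Check: β·I_B = 26.7 mA > I_C = 3.59 mA, confirming saturation.

saturation; I_C ≈ 3.6 mA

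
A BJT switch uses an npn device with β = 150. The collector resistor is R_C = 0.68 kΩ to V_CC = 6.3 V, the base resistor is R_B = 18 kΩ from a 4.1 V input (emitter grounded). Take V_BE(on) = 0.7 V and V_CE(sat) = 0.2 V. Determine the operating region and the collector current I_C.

saturation; I_C ≈ 9 mA

Assume active: I_B = (4.1 − 0.7)/18 = 0.189 mA, giving I_C = β·I_B = 28.3 mA.
But then V_CE = 6.3 − 28.3×0.68 = -13 V < V_CE(sat) = 0.2 V — impossible in the active region.
So the transistor is saturated. With V_CE = 0.2 V, I_C = (V_CC − 0.2)/R_C = 6.1/0.68 = 8.97 mA.
Check: β·I_B = 28.3 mA > I_C = 8.97 mA, confirming saturation.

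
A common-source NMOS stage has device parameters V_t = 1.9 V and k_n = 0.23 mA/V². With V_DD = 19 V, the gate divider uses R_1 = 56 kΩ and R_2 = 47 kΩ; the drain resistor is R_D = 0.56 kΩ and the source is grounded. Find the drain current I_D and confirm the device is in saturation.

I_D ≈ 5.3 mA

V_G = V_DD·R_2/(R_1+R_2) = 19×47/103 = 8.67 V. With the source grounded, V_GS = V_G = 8.67 V.
Assume saturation: I_D = (k_n/2)(V_GS − V_t)² = (0.23/2)×(8.67 − 1.9)² = 0.115×6.77² = 5.27 mA.
V_DS = V_DD − I_D·R_D = 19 − 5.27×0.56 = 16 V.
Saturation requires V_DS ≥ V_GS − V_t = 6.77 V; 16 ≥ 6.77 ✓.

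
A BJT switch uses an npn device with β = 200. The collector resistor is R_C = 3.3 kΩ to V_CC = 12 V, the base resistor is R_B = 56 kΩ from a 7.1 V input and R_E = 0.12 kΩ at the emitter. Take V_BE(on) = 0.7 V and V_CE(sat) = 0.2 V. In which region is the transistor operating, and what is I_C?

Assume active: I_B = (7.1 − 0.7)/(56 + 201×0.12) = 0.0799 mA, I_C = β·I_B = 16 mA.
Then V_CE = 12 − 16×3.3 − 16.1×0.12 = -42.6 V < 0.2 V — the active assumption fails.
Re-solve with V_CE = 0.2 V. KCL at the emitter: V_E/R_E = (V_BB−0.7−V_E)/R_B + (V_CC−0.2−V_E)/R_C, giving V_E = 0.426 V.
I_C = (V_CC − 0.2 − V_E)/R_C = (11.8 − 0.426)/3.3 = 3.45 mA.
Check: I_B = (6.4 − 0.426)/56 = 0.107 mA, and β·I_B = 21.3 mA > I_C, confirming saturation.

saturation; I_C ≈ 3.4 mA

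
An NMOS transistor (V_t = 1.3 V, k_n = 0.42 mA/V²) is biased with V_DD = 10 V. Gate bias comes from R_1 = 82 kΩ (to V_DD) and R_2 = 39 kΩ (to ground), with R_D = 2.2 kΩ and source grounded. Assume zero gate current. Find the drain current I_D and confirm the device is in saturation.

I_D ≈ 0.78 mA

V_G = V_DD·R_2/(R_1+R_2) = 10×39/121 = 3.22 V. With the source grounded, V_GS = V_G = 3.22 V.
Assume saturation: I_D = (k_n/2)(V_GS − V_t)² = (0.42/2)×(3.22 − 1.3)² = 0.21×1.92² = 0.777 mA.
V_DS = V_DD − I_D·R_D = 10 − 0.777×2.2 = 8.29 V.
Saturation requires V_DS ≥ V_GS − V_t = 1.92 V; 8.29 ≥ 1.92 ✓.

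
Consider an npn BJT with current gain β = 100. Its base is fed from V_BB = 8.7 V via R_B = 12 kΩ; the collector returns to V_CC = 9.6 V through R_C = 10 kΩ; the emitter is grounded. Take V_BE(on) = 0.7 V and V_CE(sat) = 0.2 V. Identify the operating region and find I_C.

Assume active: I_B = (8.7 − 0.7)/12 = 0.667 mA, giving I_C = β·I_B = 66.7 mA.
But then V_CE = 9.6 − 66.7×10 = -657 V < V_CE(sat) = 0.2 V — impossible in the active region.
So the transistor is saturated. With V_CE = 0.2 V, I_C = (V_CC − 0.2)/R_C = 9.4/10 = 0.94 mA.
Check: β·I_B = 66.7 mA > I_C = 0.94 mA, confirming saturation.

saturation; I_C ≈ 0.94 mA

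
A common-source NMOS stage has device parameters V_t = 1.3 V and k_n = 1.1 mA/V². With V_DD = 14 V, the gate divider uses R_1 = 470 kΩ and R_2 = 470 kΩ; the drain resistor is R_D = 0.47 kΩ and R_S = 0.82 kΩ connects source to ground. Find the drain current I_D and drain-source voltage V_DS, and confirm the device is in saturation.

I_D ≈ 3.8 mA, V_DS ≈ 9.1 V

V_G = V_DD·R_2/(R_1+R_2) = 14×470/940 = 7 V.
Assume saturation: I_D = (k_n/2)(V_GS − V_t)² with V_GS = V_G − I_D·R_S = 7 − 0.82·I_D.
Substituting gives 0.37·I_D² − 6.14·I_D + 17.9 = 0, with roots I_D = 3.76 or 12.8 mA.
The root I_D = 12.8 mA gives V_GS = -3.53 V ≤ V_t, so take I_D = 3.76 mA.
Then V_GS = 3.92 V and V_DS = V_DD − I_D(R_D+R_S) = 14 − 3.76×1.29 = 9.15 V.
Saturation requires V_DS ≥ V_GS − V_t = 2.62 V; 9.15 ≥ 2.62 ✓.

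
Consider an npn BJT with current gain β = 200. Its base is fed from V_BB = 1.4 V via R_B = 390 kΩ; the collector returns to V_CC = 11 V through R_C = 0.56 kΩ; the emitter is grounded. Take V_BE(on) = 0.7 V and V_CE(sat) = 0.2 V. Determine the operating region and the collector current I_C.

active; I_C ≈ 0.36 mA

Assume active. Base-emitter loop: I_B = (V_BB − V_BE)/R_B = (1.4 − 0.7)/390 = 0.00179 mA.
I_C = β·I_B = 200×0.00179 = 0.359 mA.
V_CE = V_CC − I_C·R_C = 11 − 0.359×0.56 = 10.8 V > V_CE(sat), so the active-region assumption holds.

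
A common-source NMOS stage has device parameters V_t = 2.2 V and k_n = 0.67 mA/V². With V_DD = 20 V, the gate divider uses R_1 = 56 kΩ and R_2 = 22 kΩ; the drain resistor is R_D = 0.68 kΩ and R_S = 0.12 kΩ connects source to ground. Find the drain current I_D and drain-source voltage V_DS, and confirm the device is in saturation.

V_G = V_DD·R_2/(R_1+R_2) = 20×22/78 = 5.64 V.
Assume saturation: I_D = (k_n/2)(V_GS − V_t)² with V_GS = V_G − I_D·R_S = 5.64 − 0.12·I_D.
Substituting gives 0.00482·I_D² − 1.28·I_D + 3.97 = 0, with roots I_D = 3.14 or 262 mA.
The root I_D = 262 mA gives V_GS = -25.7 V ≤ V_t, so take I_D = 3.14 mA.
Then V_GS = 5.26 V and V_DS = V_DD − I_D(R_D+R_S) = 20 − 3.14×0.8 = 17.5 V.
Saturation requires V_DS ≥ V_GS − V_t = 3.06 V; 17.5 ≥ 3.06 ✓.

I_D ≈ 3.1 mA, V_DS ≈ 17 V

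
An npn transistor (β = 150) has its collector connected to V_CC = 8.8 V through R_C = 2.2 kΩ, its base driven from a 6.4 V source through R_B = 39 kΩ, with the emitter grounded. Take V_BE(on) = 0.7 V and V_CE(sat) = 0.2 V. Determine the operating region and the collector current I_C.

saturation; I_C ≈ 3.9 mA

Assume active: I_B = (6.4 − 0.7)/39 = 0.146 mA, giving I_C = β·I_B = 21.9 mA.
But then V_CE = 8.8 − 21.9×2.2 = -39.4 V < V_CE(sat) = 0.2 V — impossible in the active region.
So the transistor is saturated. With V_CE = 0.2 V, I_C = (V_CC − 0.2)/R_C = 8.6/2.2 = 3.91 mA.
Check: β·I_B = 21.9 mA > I_C = 3.91 mA, confirming saturation.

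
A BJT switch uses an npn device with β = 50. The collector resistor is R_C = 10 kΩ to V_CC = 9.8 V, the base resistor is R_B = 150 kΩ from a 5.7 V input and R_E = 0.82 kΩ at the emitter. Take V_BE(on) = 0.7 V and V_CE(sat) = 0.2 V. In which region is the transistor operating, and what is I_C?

Assume active: I_B = (5.7 − 0.7)/(150 + 51×0.82) = 0.0261 mA, I_C = β·I_B = 1.3 mA.
Then V_CE = 9.8 − 1.3×10 − 1.33×0.82 = -4.32 V < 0.2 V — the active assumption fails.
Re-solve with V_CE = 0.2 V. KCL at the emitter: V_E/R_E = (V_BB−0.7−V_E)/R_B + (V_CC−0.2−V_E)/R_C, giving V_E = 0.749 V.
I_C = (V_CC − 0.2 − V_E)/R_C = (9.6 − 0.749)/10 = 0.885 mA.
Check: I_B = (5 − 0.749)/150 = 0.0283 mA, and β·I_B = 1.42 mA > I_C, confirming saturation.

saturation; I_C ≈ 0.89 mA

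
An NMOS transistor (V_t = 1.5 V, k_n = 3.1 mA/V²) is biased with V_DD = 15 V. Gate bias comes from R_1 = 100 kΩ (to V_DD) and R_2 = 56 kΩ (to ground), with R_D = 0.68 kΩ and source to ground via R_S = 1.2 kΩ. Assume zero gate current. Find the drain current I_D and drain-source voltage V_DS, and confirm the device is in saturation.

V_G = V_DD·R_2/(R_1+R_2) = 15×56/156 = 5.38 V.
Assume saturation: I_D = (k_n/2)(V_GS − V_t)² with V_GS = V_G − I_D·R_S = 5.38 − 1.2·I_D.
Substituting gives 2.23·I_D² − 15.5·I_D + 23.4 = 0, with roots I_D = 2.24 or 4.69 mA.
The root I_D = 4.69 mA gives V_GS = -0.239 V ≤ V_t, so take I_D = 2.24 mA.
Then V_GS = 2.7 V and V_DS = V_DD − I_D(R_D+R_S) = 15 − 2.24×1.88 = 10.8 V.
Saturation requires V_DS ≥ V_GS − V_t = 1.2 V; 10.8 ≥ 1.2 ✓.

I_D ≈ 2.2 mA, V_DS ≈ 11 V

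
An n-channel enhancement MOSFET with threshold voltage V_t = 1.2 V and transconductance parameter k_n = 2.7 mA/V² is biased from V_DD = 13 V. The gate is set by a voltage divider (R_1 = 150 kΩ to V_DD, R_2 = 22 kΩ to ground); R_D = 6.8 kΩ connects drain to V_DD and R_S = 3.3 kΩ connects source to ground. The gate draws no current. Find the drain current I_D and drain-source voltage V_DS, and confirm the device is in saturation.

I_D ≈ 0.071 mA, V_DS ≈ 12 V

V_G = V_DD·R_2/(R_1+R_2) = 13×22/172 = 1.66 V.
Assume saturation: I_D = (k_n/2)(V_GS − V_t)² with V_GS = V_G − I_D·R_S = 1.66 − 3.3·I_D.
Substituting gives 14.7·I_D² − 5.12·I_D + 0.289 = 0, with roots I_D = 0.0708 or 0.278 mA.
The root I_D = 0.278 mA gives V_GS = 0.746 V ≤ V_t, so take I_D = 0.0708 mA.
Then V_GS = 1.43 V and V_DS = V_DD − I_D(R_D+R_S) = 13 − 0.0708×10.1 = 12.3 V.
Saturation requires V_DS ≥ V_GS − V_t = 0.229 V; 12.3 ≥ 0.229 ✓.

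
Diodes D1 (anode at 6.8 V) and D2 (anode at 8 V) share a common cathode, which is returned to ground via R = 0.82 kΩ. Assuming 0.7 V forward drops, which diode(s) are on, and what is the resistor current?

Only D2 conducts; I_R ≈ 8.9 mA

Assume both conduct. Then node N would need to be at both 6.8−0.7 = 6.1 V and 8−0.7 = 7.3 V, which is impossible.
Assume only D2 conducts: V_N = 8 − 0.7 = 7.3 V, so I_R = 7.3/0.82 = 8.9 mA.
Check D1: its anode-to-cathode voltage is 6.8 − 7.3 = -0.5 V < 0.7 V, so it is off. The assumption is consistent.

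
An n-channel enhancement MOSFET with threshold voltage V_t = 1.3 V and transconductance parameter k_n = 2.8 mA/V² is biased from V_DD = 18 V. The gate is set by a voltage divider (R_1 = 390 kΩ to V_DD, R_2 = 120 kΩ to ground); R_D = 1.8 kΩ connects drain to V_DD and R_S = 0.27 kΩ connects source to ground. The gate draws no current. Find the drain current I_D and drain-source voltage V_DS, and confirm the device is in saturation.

V_G = V_DD·R_2/(R_1+R_2) = 18×120/510 = 4.24 V.
Assume saturation: I_D = (k_n/2)(V_GS − V_t)² with V_GS = V_G − I_D·R_S = 4.24 − 0.27·I_D.
Substituting gives 0.102·I_D² − 3.22·I_D + 12.1 = 0, with roots I_D = 4.35 or 27.2 mA.
The root I_D = 27.2 mA gives V_GS = -3.11 V ≤ V_t, so take I_D = 4.35 mA.
Then V_GS = 3.06 V and V_DS = V_DD − I_D(R_D+R_S) = 18 − 4.35×2.07 = 9 V.
Saturation requires V_DS ≥ V_GS − V_t = 1.76 V; 9 ≥ 1.76 ✓.

I_D ≈ 4.3 mA, V_DS ≈ 9 V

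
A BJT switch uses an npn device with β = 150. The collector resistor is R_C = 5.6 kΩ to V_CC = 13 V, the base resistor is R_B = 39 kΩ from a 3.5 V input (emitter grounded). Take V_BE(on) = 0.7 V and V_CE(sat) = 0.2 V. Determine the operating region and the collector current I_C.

Assume active: I_B = (3.5 − 0.7)/39 = 0.0718 mA, giving I_C = β·I_B = 10.8 mA.
But then V_CE = 13 − 10.8×5.6 = -47.3 V < V_CE(sat) = 0.2 V — impossible in the active region.
So the transistor is saturated. With V_CE = 0.2 V, I_C = (V_CC − 0.2)/R_C = 12.8/5.6 = 2.29 mA.
Check: β·I_B = 10.8 mA > I_C = 2.29 mA, confirming saturation.

saturation; I_C ≈ 2.3 mA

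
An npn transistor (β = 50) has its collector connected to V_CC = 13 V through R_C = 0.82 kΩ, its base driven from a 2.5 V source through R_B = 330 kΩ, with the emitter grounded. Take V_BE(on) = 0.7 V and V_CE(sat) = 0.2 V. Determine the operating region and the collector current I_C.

Assume active. Base-emitter loop: I_B = (V_BB − V_BE)/R_B = (2.5 − 0.7)/330 = 0.00545 mA.
I_C = β·I_B = 50×0.00545 = 0.273 mA.
V_CE = V_CC − I_C·R_C = 13 − 0.273×0.82 = 12.8 V > V_CE(sat), so the active-region assumption holds.

active; I_C ≈ 0.27 mA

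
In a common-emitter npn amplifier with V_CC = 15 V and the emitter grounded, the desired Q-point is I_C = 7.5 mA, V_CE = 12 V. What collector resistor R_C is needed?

R_C ≈ 0.4 kΩ

Collector loop: V_CC = I_C·R_C + V_CE.
R_C = (V_CC − V_CE)/I_C = (15 − 12)/7.5 = 0.4 kΩ.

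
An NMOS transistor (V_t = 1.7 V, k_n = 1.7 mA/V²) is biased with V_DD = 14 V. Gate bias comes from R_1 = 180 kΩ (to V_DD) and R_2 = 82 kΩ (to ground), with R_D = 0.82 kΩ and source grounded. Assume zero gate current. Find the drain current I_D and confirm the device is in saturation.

I_D ≈ 6.1 mA

V_G = V_DD·R_2/(R_1+R_2) = 14×82/262 = 4.38 V. With the source grounded, V_GS = V_G = 4.38 V.
Assume saturation: I_D = (k_n/2)(V_GS − V_t)² = (1.7/2)×(4.38 − 1.7)² = 0.85×2.68² = 6.11 mA.
V_DS = V_DD − I_D·R_D = 14 − 6.11×0.82 = 8.99 V.
Saturation requires V_DS ≥ V_GS − V_t = 2.68 V; 8.99 ≥ 2.68 ✓.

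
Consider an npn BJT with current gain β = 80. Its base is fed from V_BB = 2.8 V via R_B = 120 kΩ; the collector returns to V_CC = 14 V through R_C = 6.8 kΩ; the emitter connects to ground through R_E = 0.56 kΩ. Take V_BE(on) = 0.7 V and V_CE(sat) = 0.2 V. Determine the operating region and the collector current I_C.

Assume active. Base-emitter loop: I_B = (V_BB − V_BE)/(R_B + (β+1)R_E) = (2.8 − 0.7)/(120 + 81×0.56) = 0.0127 mA.
I_C = β·I_B = 80×0.0127 = 1.02 mA.
V_CE = V_CC − I_C·R_C − I_E·R_E = 14 − 1.02×6.8 − 1.03×0.56 = 6.52 V > V_CE(sat), so the active-region assumption holds.

active; I_C ≈ 1 mA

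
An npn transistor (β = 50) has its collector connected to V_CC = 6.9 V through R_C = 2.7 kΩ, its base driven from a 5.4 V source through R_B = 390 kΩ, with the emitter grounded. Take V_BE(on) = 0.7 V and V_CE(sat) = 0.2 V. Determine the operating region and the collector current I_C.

Assume active. Base-emitter loop: I_B = (V_BB − V_BE)/R_B = (5.4 − 0.7)/390 = 0.0121 mA.
I_C = β·I_B = 50×0.0121 = 0.603 mA.
V_CE = V_CC − I_C·R_C = 6.9 − 0.603×2.7 = 5.27 V > V_CE(sat), so the active-region assumption holds.

active; I_C ≈ 0.6 mA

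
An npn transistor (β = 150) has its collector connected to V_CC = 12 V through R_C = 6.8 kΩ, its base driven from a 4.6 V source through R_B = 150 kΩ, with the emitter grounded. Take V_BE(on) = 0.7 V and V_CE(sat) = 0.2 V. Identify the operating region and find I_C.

Assume active: I_B = (4.6 − 0.7)/150 = 0.026 mA, giving I_C = β·I_B = 3.9 mA.
But then V_CE = 12 − 3.9×6.8 = -14.5 V < V_CE(sat) = 0.2 V — impossible in the active region.
So the transistor is saturated. With V_CE = 0.2 V, I_C = (V_CC − 0.2)/R_C = 11.8/6.8 = 1.74 mA.
Check: β·I_B = 3.9 mA > I_C = 1.74 mA, confirming saturation.

saturation; I_C ≈ 1.7 mA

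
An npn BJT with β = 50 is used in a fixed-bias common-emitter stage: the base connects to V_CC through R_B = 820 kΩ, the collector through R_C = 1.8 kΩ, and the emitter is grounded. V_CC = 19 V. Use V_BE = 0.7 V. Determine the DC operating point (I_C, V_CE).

Base loop: V_CC = I_B·R_B + V_BE, so I_B = (19 − 0.7)/820 kΩ = 0.0223 mA.
In the active region I_C = β·I_B = 50 × 0.0223 = 1.12 mA.
Collector loop: V_CE = V_CC − I_C·R_C = 19 − 1.12×1.8 = 17 V.
Since V_CE = 17 V > V_CE(sat) ≈ 0.2 V, the transistor is in the active region as assumed.

I_C ≈ 1.1 mA, V_CE ≈ 17 V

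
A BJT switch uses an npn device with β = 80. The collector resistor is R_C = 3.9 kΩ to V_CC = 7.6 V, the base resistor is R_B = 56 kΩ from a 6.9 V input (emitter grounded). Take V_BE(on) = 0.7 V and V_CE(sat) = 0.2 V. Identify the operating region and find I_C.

saturation; I_C ≈ 1.9 mA

Assume active: I_B = (6.9 − 0.7)/56 = 0.111 mA, giving I_C = β·I_B = 8.86 mA.
But then V_CE = 7.6 − 8.86×3.9 = -26.9 V < V_CE(sat) = 0.2 V — impossible in the active region.
So the transistor is saturated. With V_CE = 0.2 V, I_C = (V_CC − 0.2)/R_C = 7.4/3.9 = 1.9 mA.
Check: β·I_B = 8.86 mA > I_C = 1.9 mA, confirming saturation.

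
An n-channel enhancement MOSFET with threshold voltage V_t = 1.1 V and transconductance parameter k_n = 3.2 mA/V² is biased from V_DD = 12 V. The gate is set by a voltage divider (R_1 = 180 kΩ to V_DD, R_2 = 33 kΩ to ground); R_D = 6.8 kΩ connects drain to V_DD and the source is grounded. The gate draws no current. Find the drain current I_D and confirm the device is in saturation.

I_D ≈ 0.92 mA

V_G = V_DD·R_2/(R_1+R_2) = 12×33/213 = 1.86 V. With the source grounded, V_GS = V_G = 1.86 V.
Assume saturation: I_D = (k_n/2)(V_GS − V_t)² = (3.2/2)×(1.86 − 1.1)² = 1.6×0.759² = 0.922 mA.
V_DS = V_DD − I_D·R_D = 12 − 0.922×6.8 = 5.73 V.
Saturation requires V_DS ≥ V_GS − V_t = 0.759 V; 5.73 ≥ 0.759 ✓.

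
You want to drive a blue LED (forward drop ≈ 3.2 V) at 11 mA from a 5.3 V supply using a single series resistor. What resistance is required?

The resistor drops V_S − V_D = 5.3 − 3.2 = 2.1 V at 11 mA.
R = 2.1 V / 11 mA = 0.191 kΩ.

R ≈ 0.19 kΩ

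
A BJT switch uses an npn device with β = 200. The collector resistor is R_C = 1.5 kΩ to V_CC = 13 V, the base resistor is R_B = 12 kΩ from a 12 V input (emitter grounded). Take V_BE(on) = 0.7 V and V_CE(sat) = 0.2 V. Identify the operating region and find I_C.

saturation; I_C ≈ 8.5 mA

Assume active: I_B = (12 − 0.7)/12 = 0.942 mA, giving I_C = β·I_B = 188 mA.
But then V_CE = 13 − 188×1.5 = -270 V < V_CE(sat) = 0.2 V — impossible in the active region.
So the transistor is saturated. With V_CE = 0.2 V, I_C = (V_CC − 0.2)/R_C = 12.8/1.5 = 8.53 mA.
Check: β·I_B = 188 mA > I_C = 8.53 mA, confirming saturation.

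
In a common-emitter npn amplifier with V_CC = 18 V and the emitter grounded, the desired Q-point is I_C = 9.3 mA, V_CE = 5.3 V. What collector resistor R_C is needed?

R_C ≈ 1.4 kΩ

Collector loop: V_CC = I_C·R_C + V_CE.
R_C = (V_CC − V_CE)/I_C = (18 − 5.3)/9.3 = 1.37 kΩ.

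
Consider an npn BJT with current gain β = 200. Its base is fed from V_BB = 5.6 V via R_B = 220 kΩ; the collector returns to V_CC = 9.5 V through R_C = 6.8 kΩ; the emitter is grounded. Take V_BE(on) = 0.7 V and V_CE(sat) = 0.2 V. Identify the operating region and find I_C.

Assume active: I_B = (5.6 − 0.7)/220 = 0.0223 mA, giving I_C = β·I_B = 4.45 mA.
But then V_CE = 9.5 − 4.45×6.8 = -20.8 V < V_CE(sat) = 0.2 V — impossible in the active region.
So the transistor is saturated. With V_CE = 0.2 V, I_C = (V_CC − 0.2)/R_C = 9.3/6.8 = 1.37 mA.
Check: β·I_B = 4.45 mA > I_C = 1.37 mA, confirming saturation.

saturation; I_C ≈ 1.4 mA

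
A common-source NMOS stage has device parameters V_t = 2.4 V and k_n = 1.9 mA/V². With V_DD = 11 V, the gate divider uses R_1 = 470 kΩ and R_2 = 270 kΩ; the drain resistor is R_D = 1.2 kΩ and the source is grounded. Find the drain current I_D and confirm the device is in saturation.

V_G = V_DD·R_2/(R_1+R_2) = 11×270/740 = 4.01 V. With the source grounded, V_GS = V_G = 4.01 V.
Assume saturation: I_D = (k_n/2)(V_GS − V_t)² = (1.9/2)×(4.01 − 2.4)² = 0.95×1.61² = 2.47 mA.
V_DS = V_DD − I_D·R_D = 11 − 2.47×1.2 = 8.03 V.
Saturation requires V_DS ≥ V_GS − V_t = 1.61 V; 8.03 ≥ 1.61 ✓.

I_D ≈ 2.5 mA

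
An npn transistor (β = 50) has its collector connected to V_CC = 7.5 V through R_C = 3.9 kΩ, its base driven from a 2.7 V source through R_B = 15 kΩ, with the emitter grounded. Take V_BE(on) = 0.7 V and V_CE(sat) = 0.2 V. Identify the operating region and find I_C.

Assume active: I_B = (2.7 − 0.7)/15 = 0.133 mA, giving I_C = β·I_B = 6.67 mA.
But then V_CE = 7.5 − 6.67×3.9 = -18.5 V < V_CE(sat) = 0.2 V — impossible in the active region.
So the transistor is saturated. With V_CE = 0.2 V, I_C = (V_CC − 0.2)/R_C = 7.3/3.9 = 1.87 mA.
Check: β·I_B = 6.67 mA > I_C = 1.87 mA, confirming saturation.

saturation; I_C ≈ 1.9 mA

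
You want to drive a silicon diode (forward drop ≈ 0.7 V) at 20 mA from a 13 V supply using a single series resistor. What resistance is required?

R ≈ 0.61 kΩ

The resistor drops V_S − V_D = 13 − 0.7 = 12.3 V at 20 mA.
R = 12.3 V / 20 mA = 0.615 kΩ.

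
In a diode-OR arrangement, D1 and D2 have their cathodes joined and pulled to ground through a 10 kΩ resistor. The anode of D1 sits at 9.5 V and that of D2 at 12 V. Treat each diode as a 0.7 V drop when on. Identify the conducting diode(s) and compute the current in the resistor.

Only D2 conducts; I_R ≈ 1.1 mA

Assume both conduct. Then node N would need to be at both 9.5−0.7 = 8.8 V and 12−0.7 = 11.3 V, which is impossible.
Assume only D2 conducts: V_N = 12 − 0.7 = 11.3 V, so I_R = 11.3/10 = 1.13 mA.
Check D1: its anode-to-cathode voltage is 9.5 − 11.3 = -1.8 V < 0.7 V, so it is off. The assumption is consistent.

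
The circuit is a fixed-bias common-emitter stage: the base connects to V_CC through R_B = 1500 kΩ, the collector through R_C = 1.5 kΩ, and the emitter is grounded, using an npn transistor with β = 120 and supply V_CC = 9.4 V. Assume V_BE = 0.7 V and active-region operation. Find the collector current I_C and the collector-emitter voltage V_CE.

I_C ≈ 0.7 mA, V_CE ≈ 8.4 V

Base loop: V_CC = I_B·R_B + V_BE, so I_B = (9.4 − 0.7)/1500 kΩ = 0.0058 mA.
In the active region I_C = β·I_B = 120 × 0.0058 = 0.696 mA.
Collector loop: V_CE = V_CC − I_C·R_C = 9.4 − 0.696×1.5 = 8.36 V.
Since V_CE = 8.36 V > V_CE(sat) ≈ 0.2 V, the transistor is in the active region as assumed.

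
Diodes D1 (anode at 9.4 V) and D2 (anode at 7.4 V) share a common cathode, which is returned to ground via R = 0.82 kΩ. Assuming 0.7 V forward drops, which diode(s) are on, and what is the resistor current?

Only D1 conducts; I_R ≈ 11 mA

Assume both conduct. Then node N would need to be at both 9.4−0.7 = 8.7 V and 7.4−0.7 = 6.7 V, which is impossible.
Assume only D1 conducts: V_N = 9.4 − 0.7 = 8.7 V, so I_R = 8.7/0.82 = 10.6 mA.
Check D2: its anode-to-cathode voltage is 7.4 − 8.7 = -1.3 V < 0.7 V, so it is off. The assumption is consistent.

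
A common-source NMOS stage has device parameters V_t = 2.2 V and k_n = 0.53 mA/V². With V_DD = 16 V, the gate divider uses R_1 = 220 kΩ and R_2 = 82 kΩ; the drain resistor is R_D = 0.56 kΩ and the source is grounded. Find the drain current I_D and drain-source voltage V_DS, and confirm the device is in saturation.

I_D ≈ 1.2 mA, V_DS ≈ 15 V

V_G = V_DD·R_2/(R_1+R_2) = 16×82/302 = 4.34 V. With the source grounded, V_GS = V_G = 4.34 V.
Assume saturation: I_D = (k_n/2)(V_GS − V_t)² = (0.53/2)×(4.34 − 2.2)² = 0.265×2.14² = 1.22 mA.
V_DS = V_DD − I_D·R_D = 16 − 1.22×0.56 = 15.3 V.
Saturation requires V_DS ≥ V_GS − V_t = 2.14 V; 15.3 ≥ 2.14 ✓.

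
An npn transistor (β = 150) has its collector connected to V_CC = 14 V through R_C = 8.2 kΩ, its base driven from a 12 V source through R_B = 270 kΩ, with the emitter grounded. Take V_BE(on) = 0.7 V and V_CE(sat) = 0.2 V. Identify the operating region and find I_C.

saturation; I_C ≈ 1.7 mA

Assume active: I_B = (12 − 0.7)/270 = 0.0419 mA, giving I_C = β·I_B = 6.28 mA.
But then V_CE = 14 − 6.28×8.2 = -37.5 V < V_CE(sat) = 0.2 V — impossible in the active region.
So the transistor is saturated. With V_CE = 0.2 V, I_C = (V_CC − 0.2)/R_C = 13.8/8.2 = 1.68 mA.
Check: β·I_B = 6.28 mA > I_C = 1.68 mA, confirming saturation.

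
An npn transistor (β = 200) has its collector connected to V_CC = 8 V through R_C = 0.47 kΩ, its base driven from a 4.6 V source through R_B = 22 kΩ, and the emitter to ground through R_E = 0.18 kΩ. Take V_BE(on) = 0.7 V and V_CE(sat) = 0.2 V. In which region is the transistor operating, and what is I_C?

Assume active: I_B = (4.6 − 0.7)/(22 + 201×0.18) = 0.067 mA, I_C = β·I_B = 13.4 mA.
Then V_CE = 8 − 13.4×0.47 − 13.5×0.18 = -0.726 V < 0.2 V — the active assumption fails.
Re-solve with V_CE = 0.2 V. KCL at the emitter: V_E/R_E = (V_BB−0.7−V_E)/R_B + (V_CC−0.2−V_E)/R_C, giving V_E = 2.17 V.
I_C = (V_CC − 0.2 − V_E)/R_C = (7.8 − 2.17)/0.47 = 12 mA.
Check: I_B = (3.9 − 2.17)/22 = 0.0786 mA, and β·I_B = 15.7 mA > I_C, confirming saturation.

saturation; I_C ≈ 12 mA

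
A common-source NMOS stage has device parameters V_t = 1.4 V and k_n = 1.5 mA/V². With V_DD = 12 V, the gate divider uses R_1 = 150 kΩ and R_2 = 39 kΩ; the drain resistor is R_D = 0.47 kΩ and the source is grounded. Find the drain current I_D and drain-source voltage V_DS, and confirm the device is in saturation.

I_D ≈ 0.87 mA, V_DS ≈ 12 V

V_G = V_DD·R_2/(R_1+R_2) = 12×39/189 = 2.48 V. With the source grounded, V_GS = V_G = 2.48 V.
Assume saturation: I_D = (k_n/2)(V_GS − V_t)² = (1.5/2)×(2.48 − 1.4)² = 0.75×1.08² = 0.869 mA.
V_DS = V_DD − I_D·R_D = 12 − 0.869×0.47 = 11.6 V.
Saturation requires V_DS ≥ V_GS − V_t = 1.08 V; 11.6 ≥ 1.08 ✓.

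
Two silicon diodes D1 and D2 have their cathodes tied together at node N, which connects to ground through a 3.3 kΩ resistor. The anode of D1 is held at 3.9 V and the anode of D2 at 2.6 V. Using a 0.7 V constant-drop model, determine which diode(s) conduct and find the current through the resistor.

Only D1 conducts; I_R ≈ 0.97 mA

Assume both conduct. Then node N would need to be at both 3.9−0.7 = 3.2 V and 2.6−0.7 = 1.9 V, which is impossible.
Assume only D1 conducts: V_N = 3.9 − 0.7 = 3.2 V, so I_R = 3.2/3.3 = 0.97 mA.
Check D2: its anode-to-cathode voltage is 2.6 − 3.2 = -0.6 V < 0.7 V, so it is off. The assumption is consistent.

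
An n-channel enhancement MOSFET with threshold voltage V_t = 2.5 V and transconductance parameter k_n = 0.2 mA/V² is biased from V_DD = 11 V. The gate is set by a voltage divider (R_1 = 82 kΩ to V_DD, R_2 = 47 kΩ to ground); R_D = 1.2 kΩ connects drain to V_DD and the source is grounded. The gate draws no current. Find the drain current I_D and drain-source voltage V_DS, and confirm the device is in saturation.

V_G = V_DD·R_2/(R_1+R_2) = 11×47/129 = 4.01 V. With the source grounded, V_GS = V_G = 4.01 V.
Assume saturation: I_D = (k_n/2)(V_GS − V_t)² = (0.2/2)×(4.01 − 2.5)² = 0.1×1.51² = 0.227 mA.
V_DS = V_DD − I_D·R_D = 11 − 0.227×1.2 = 10.7 V.
Saturation requires V_DS ≥ V_GS − V_t = 1.51 V; 10.7 ≥ 1.51 ✓.

I_D ≈ 0.23 mA, V_DS ≈ 11 V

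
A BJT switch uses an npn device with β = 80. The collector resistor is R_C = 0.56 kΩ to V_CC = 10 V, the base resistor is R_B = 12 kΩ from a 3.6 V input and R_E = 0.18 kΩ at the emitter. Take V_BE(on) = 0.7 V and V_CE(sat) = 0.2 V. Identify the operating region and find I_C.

Assume active. Base-emitter loop: I_B = (V_BB − V_BE)/(R_B + (β+1)R_E) = (3.6 − 0.7)/(12 + 81×0.18) = 0.109 mA.
I_C = β·I_B = 80×0.109 = 8.73 mA.
V_CE = V_CC − I_C·R_C − I_E·R_E = 10 − 8.73×0.56 − 8.84×0.18 = 3.52 V > V_CE(sat), so the active-region assumption holds.

active; I_C ≈ 8.7 mA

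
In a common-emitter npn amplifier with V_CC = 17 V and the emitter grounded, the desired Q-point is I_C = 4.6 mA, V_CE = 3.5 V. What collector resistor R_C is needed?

Collector loop: V_CC = I_C·R_C + V_CE.
R_C = (V_CC − V_CE)/I_C = (17 − 3.5)/4.6 = 2.93 kΩ.

R_C ≈ 2.9 kΩ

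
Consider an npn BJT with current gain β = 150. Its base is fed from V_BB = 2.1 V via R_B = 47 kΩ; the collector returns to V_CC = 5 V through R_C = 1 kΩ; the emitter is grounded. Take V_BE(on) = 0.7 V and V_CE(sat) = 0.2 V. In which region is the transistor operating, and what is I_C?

active; I_C ≈ 4.5 mA

Assume active. Base-emitter loop: I_B = (V_BB − V_BE)/R_B = (2.1 − 0.7)/47 = 0.0298 mA.
I_C = β·I_B = 150×0.0298 = 4.47 mA.
V_CE = V_CC − I_C·R_C = 5 − 4.47×1 = 0.532 V > V_CE(sat), so the active-region assumption holds.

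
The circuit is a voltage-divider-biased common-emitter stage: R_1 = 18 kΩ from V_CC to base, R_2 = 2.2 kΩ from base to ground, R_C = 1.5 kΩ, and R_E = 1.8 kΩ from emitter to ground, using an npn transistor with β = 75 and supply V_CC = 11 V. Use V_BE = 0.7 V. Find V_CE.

Thevenize the base divider: V_Th = V_CC·R_2/(R_1+R_2) = 11×2.2/20.2 = 1.2 V, R_Th = R_1‖R_2 = 1.96 kΩ.
Base-emitter loop: V_Th = I_B·R_Th + V_BE + (β+1)I_B·R_E, so I_B = (1.2 − 0.7) / (1.96 + 76×1.8) = 0.00359 mA.
I_C = β·I_B = 75×0.00359 = 0.269 mA, and I_E = (β+1)I_B = 0.273 mA.
V_CE = V_CC − I_C·R_C − I_E·R_E = 11 − 0.269×1.5 − 0.273×1.8 = 10.1 V.
V_CE = 10.1 V > 0.2 V confirms active-region operation.

V_CE ≈ 10 V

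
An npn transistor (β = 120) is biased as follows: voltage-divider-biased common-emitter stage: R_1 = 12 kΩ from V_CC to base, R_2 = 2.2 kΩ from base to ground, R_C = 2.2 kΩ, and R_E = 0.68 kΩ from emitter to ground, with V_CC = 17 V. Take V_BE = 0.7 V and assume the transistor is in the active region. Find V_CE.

V_CE ≈ 9 V

Thevenize the base divider: V_Th = V_CC·R_2/(R_1+R_2) = 17×2.2/14.2 = 2.63 V, R_Th = R_1‖R_2 = 1.86 kΩ.
Base-emitter loop: V_Th = I_B·R_Th + V_BE + (β+1)I_B·R_E, so I_B = (2.63 − 0.7) / (1.86 + 121×0.68) = 0.023 mA.
I_C = β·I_B = 120×0.023 = 2.76 mA, and I_E = (β+1)I_B = 2.78 mA.
V_CE = V_CC − I_C·R_C − I_E·R_E = 17 − 2.76×2.2 − 2.78×0.68 = 9.04 V.
V_CE = 9.04 V > 0.2 V confirms active-region operation.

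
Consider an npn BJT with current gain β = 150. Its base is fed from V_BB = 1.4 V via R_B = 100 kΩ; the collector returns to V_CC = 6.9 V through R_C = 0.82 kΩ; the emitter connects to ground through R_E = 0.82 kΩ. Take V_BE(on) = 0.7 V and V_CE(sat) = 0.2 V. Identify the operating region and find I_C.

active; I_C ≈ 0.47 mA

Assume active. Base-emitter loop: I_B = (V_BB − V_BE)/(R_B + (β+1)R_E) = (1.4 − 0.7)/(100 + 151×0.82) = 0.00313 mA.
I_C = β·I_B = 150×0.00313 = 0.469 mA.
V_CE = V_CC − I_C·R_C − I_E·R_E = 6.9 − 0.469×0.82 − 0.472×0.82 = 6.13 V > V_CE(sat), so the active-region assumption holds.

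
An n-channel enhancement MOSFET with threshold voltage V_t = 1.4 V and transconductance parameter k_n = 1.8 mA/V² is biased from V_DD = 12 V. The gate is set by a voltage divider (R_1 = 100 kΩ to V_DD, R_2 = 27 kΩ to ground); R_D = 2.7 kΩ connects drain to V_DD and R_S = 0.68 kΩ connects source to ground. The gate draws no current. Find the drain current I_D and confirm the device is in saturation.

V_G = V_DD·R_2/(R_1+R_2) = 12×27/127 = 2.55 V.
Assume saturation: I_D = (k_n/2)(V_GS − V_t)² with V_GS = V_G − I_D·R_S = 2.55 − 0.68·I_D.
Substituting gives 0.416·I_D² − 2.41·I_D + 1.19 = 0, with roots I_D = 0.547 or 5.24 mA.
The root I_D = 5.24 mA gives V_GS = -1.01 V ≤ V_t, so take I_D = 0.547 mA.
Then V_GS = 2.18 V and V_DS = V_DD − I_D(R_D+R_S) = 12 − 0.547×3.38 = 10.2 V.
Saturation requires V_DS ≥ V_GS − V_t = 0.779 V; 10.2 ≥ 0.779 ✓.

I_D ≈ 0.55 mA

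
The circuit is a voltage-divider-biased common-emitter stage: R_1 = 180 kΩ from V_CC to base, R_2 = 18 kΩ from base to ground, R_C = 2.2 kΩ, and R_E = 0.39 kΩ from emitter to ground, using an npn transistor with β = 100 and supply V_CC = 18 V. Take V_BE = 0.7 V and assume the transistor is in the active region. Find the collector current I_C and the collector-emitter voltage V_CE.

I_C ≈ 1.7 mA, V_CE ≈ 14 V

Thevenize the base divider: V_Th = V_CC·R_2/(R_1+R_2) = 18×18/198 = 1.64 V, R_Th = R_1‖R_2 = 16.4 kΩ.
Base-emitter loop: V_Th = I_B·R_Th + V_BE + (β+1)I_B·R_E, so I_B = (1.64 − 0.7) / (16.4 + 101×0.39) = 0.0168 mA.
I_C = β·I_B = 100×0.0168 = 1.68 mA, and I_E = (β+1)I_B = 1.7 mA.
V_CE = V_CC − I_C·R_C − I_E·R_E = 18 − 1.68×2.2 − 1.7×0.39 = 13.6 V.
V_CE = 13.6 V > 0.2 V confirms active-region operation.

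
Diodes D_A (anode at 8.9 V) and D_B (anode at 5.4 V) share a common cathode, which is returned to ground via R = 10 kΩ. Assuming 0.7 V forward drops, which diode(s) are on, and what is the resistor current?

Assume both conduct. Then node N would need to be at both 8.9−0.7 = 8.2 V and 5.4−0.7 = 4.7 V, which is impossible.
Assume only D_A conducts: V_N = 8.9 − 0.7 = 8.2 V, so I_R = 8.2/10 = 0.82 mA.
Check D_B: its anode-to-cathode voltage is 5.4 − 8.2 = -2.8 V < 0.7 V, so it is off. The assumption is consistent.

Only D_A conducts; I_R ≈ 0.82 mA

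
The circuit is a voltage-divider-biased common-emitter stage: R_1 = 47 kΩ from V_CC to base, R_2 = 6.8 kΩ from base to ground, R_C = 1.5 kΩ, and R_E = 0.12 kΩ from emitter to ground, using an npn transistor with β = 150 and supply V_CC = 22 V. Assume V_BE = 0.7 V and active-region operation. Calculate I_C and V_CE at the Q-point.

I_C ≈ 13 mA, V_CE ≈ 0.98 V

Thevenize the base divider: V_Th = V_CC·R_2/(R_1+R_2) = 22×6.8/53.8 = 2.78 V, R_Th = R_1‖R_2 = 5.94 kΩ.
Base-emitter loop: V_Th = I_B·R_Th + V_BE + (β+1)I_B·R_E, so I_B = (2.78 − 0.7) / (5.94 + 151×0.12) = 0.0865 mA.
I_C = β·I_B = 150×0.0865 = 13 mA, and I_E = (β+1)I_B = 13.1 mA.
V_CE = V_CC − I_C·R_C − I_E·R_E = 22 − 13×1.5 − 13.1×0.12 = 0.976 V.
V_CE = 0.976 V > 0.2 V confirms active-region operation.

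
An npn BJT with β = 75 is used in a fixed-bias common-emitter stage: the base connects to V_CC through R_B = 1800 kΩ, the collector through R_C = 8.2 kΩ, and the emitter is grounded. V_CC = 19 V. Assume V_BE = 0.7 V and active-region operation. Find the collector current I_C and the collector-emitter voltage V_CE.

I_C ≈ 0.76 mA, V_CE ≈ 13 V

Base loop: V_CC = I_B·R_B + V_BE, so I_B = (19 − 0.7)/1800 kΩ = 0.0102 mA.
In the active region I_C = β·I_B = 75 × 0.0102 = 0.763 mA.
Collector loop: V_CE = V_CC − I_C·R_C = 19 − 0.763×8.2 = 12.7 V.
Since V_CE = 12.7 V > V_CE(sat) ≈ 0.2 V, the transistor is in the active region as assumed.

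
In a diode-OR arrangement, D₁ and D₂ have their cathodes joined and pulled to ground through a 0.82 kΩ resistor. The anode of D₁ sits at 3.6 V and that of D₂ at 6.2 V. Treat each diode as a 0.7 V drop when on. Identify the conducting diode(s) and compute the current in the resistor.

Only D₂ conducts; I_R ≈ 6.7 mA

Assume both conduct. Then node N would need to be at both 3.6−0.7 = 2.9 V and 6.2−0.7 = 5.5 V, which is impossible.
Assume only D₂ conducts: V_N = 6.2 − 0.7 = 5.5 V, so I_R = 5.5/0.82 = 6.71 mA.
Check D₁: its anode-to-cathode voltage is 3.6 − 5.5 = -1.9 V < 0.7 V, so it is off. The assumption is consistent.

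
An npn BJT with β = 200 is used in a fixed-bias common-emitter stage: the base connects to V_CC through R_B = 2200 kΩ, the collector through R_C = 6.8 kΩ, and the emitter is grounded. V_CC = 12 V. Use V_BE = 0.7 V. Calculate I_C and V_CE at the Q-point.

I_C ≈ 1 mA, V_CE ≈ 5 V

Base loop: V_CC = I_B·R_B + V_BE, so I_B = (12 − 0.7)/2200 kΩ = 0.00514 mA.
In the active region I_C = β·I_B = 200 × 0.00514 = 1.03 mA.
Collector loop: V_CE = V_CC − I_C·R_C = 12 − 1.03×6.8 = 5.01 V.
Since V_CE = 5.01 V > V_CE(sat) ≈ 0.2 V, the transistor is in the active region as assumed.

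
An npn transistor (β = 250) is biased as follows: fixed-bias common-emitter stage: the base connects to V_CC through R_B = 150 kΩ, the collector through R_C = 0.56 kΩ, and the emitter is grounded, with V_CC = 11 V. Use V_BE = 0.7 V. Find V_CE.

Base loop: V_CC = I_B·R_B + V_BE, so I_B = (11 − 0.7)/150 kΩ = 0.0687 mA.
In the active region I_C = β·I_B = 250 × 0.0687 = 17.2 mA.
Collector loop: V_CE = V_CC − I_C·R_C = 11 − 17.2×0.56 = 1.39 V.
Since V_CE = 1.39 V > V_CE(sat) ≈ 0.2 V, the transistor is in the active region as assumed.

V_CE ≈ 1.4 V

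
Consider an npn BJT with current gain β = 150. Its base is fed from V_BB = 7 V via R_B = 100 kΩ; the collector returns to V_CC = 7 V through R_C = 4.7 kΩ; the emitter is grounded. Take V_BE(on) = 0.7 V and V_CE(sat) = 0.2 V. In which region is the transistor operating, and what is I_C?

Assume active: I_B = (7 − 0.7)/100 = 0.063 mA, giving I_C = β·I_B = 9.45 mA.
But then V_CE = 7 − 9.45×4.7 = -37.4 V < V_CE(sat) = 0.2 V — impossible in the active region.
So the transistor is saturated. With V_CE = 0.2 V, I_C = (V_CC − 0.2)/R_C = 6.8/4.7 = 1.45 mA.
Check: β·I_B = 9.45 mA > I_C = 1.45 mA, confirming saturation.

saturation; I_C ≈ 1.4 mA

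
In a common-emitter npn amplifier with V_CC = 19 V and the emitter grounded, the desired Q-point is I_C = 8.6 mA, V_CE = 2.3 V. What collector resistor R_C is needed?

Collector loop: V_CC = I_C·R_C + V_CE.
R_C = (V_CC − V_CE)/I_C = (19 − 2.3)/8.6 = 1.94 kΩ.

R_C ≈ 1.9 kΩ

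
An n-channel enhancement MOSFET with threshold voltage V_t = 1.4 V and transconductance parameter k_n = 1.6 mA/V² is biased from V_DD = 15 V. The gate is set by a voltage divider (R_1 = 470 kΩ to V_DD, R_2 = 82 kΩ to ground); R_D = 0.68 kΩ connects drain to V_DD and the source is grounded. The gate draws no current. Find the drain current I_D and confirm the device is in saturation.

I_D ≈ 0.55 mA

V_G = V_DD·R_2/(R_1+R_2) = 15×82/552 = 2.23 V. With the source grounded, V_GS = V_G = 2.23 V.
Assume saturation: I_D = (k_n/2)(V_GS − V_t)² = (1.6/2)×(2.23 − 1.4)² = 0.8×0.828² = 0.549 mA.
V_DS = V_DD − I_D·R_D = 15 − 0.549×0.68 = 14.6 V.
Saturation requires V_DS ≥ V_GS − V_t = 0.828 V; 14.6 ≥ 0.828 ✓.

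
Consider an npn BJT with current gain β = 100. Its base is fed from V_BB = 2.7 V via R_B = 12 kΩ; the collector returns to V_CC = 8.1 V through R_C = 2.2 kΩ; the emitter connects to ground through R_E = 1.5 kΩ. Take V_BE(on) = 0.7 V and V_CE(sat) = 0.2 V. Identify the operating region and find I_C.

Assume active. Base-emitter loop: I_B = (V_BB − V_BE)/(R_B + (β+1)R_E) = (2.7 − 0.7)/(12 + 101×1.5) = 0.0122 mA.
I_C = β·I_B = 100×0.0122 = 1.22 mA.
V_CE = V_CC − I_C·R_C − I_E·R_E = 8.1 − 1.22×2.2 − 1.24×1.5 = 3.56 V > V_CE(sat), so the active-region assumption holds.

active; I_C ≈ 1.2 mA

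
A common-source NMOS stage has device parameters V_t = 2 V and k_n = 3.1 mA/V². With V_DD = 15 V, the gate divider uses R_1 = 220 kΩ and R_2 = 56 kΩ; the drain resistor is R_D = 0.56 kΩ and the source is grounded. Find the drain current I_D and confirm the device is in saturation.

V_G = V_DD·R_2/(R_1+R_2) = 15×56/276 = 3.04 V. With the source grounded, V_GS = V_G = 3.04 V.
Assume saturation: I_D = (k_n/2)(V_GS − V_t)² = (3.1/2)×(3.04 − 2)² = 1.55×1.04² = 1.69 mA.
V_DS = V_DD − I_D·R_D = 15 − 1.69×0.56 = 14.1 V.
Saturation requires V_DS ≥ V_GS − V_t = 1.04 V; 14.1 ≥ 1.04 ✓.

I_D ≈ 1.7 mA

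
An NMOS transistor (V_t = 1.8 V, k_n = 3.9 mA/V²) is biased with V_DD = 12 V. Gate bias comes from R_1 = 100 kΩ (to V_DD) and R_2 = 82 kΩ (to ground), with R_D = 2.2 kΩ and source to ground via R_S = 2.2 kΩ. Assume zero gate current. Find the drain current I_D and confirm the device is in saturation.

I_D ≈ 1.3 mA

V_G = V_DD·R_2/(R_1+R_2) = 12×82/182 = 5.41 V.
Assume saturation: I_D = (k_n/2)(V_GS − V_t)² with V_GS = V_G − I_D·R_S = 5.41 − 2.2·I_D.
Substituting gives 9.44·I_D² − 31.9·I_D + 25.4 = 0, with roots I_D = 1.27 or 2.11 mA.
The root I_D = 2.11 mA gives V_GS = 0.759 V ≤ V_t, so take I_D = 1.27 mA.
Then V_GS = 2.61 V and V_DS = V_DD − I_D(R_D+R_S) = 12 − 1.27×4.4 = 6.4 V.
Saturation requires V_DS ≥ V_GS − V_t = 0.808 V; 6.4 ≥ 0.808 ✓.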